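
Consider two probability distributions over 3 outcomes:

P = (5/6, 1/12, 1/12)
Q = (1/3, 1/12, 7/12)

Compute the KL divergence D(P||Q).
D(P||Q) = Σ P(i) log₂(P(i)/Q(i))
  i=0: (5/6) × log₂((5/6)/(1/3)) = (5/6) × log₂(5/2) = 1.1016
  i=1: (1/12) × log₂((1/12)/(1/12)) = (1/12) × log₂(1) = 0.0000
  i=2: (1/12) × log₂((1/12)/(7/12)) = (1/12) × log₂(1/7) = -0.2339
D(P||Q) = 1.1016 + 0.0000 - 0.2339
  = 0.8677 bits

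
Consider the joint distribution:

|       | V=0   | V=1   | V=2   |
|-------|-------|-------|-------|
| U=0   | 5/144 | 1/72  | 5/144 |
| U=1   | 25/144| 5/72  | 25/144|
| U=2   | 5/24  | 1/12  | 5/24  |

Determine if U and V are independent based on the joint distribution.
Marginal P(U) (row sums):
  P(U=0) = 5/144 + 1/72 + 5/144 = 1/12
  P(U=1) = 25/144 + 5/72 + 25/144 = 5/12
  P(U=2) = 5/24 + 1/12 + 5/24 = 1/2
Marginal P(V) (column sums):
  P(V=0) = 5/144 + 25/144 + 5/24 = 5/12
  P(V=1) = 1/72 + 5/72 + 1/12 = 1/6
  P(V=2) = 5/144 + 25/144 + 5/24 = 5/12

U and V are independent iff P(U=i,V=j) = P(U=i)·P(V=j) for every cell.
  P(U=0)·P(V=0) = 1/12 × 5/12 = 5/144 = P(U=0,V=0) ✓
  P(U=0)·P(V=1) = 1/12 × 1/6 = 1/72 = P(U=0,V=1) ✓
  P(U=0)·P(V=2) = 1/12 × 5/12 = 5/144 = P(U=0,V=2) ✓
  P(U=1)·P(V=0) = 5/12 × 5/12 = 25/144 = P(U=1,V=0) ✓
  P(U=1)·P(V=1) = 5/12 × 1/6 = 5/72 = P(U=1,V=1) ✓
  P(U=1)·P(V=2) = 5/12 × 5/12 = 25/144 = P(U=1,V=2) ✓
  P(U=2)·P(V=0) = 1/2 × 5/12 = 5/24 = P(U=2,V=0) ✓
  P(U=2)·P(V=1) = 1/2 × 1/6 = 1/12 = P(U=2,V=1) ✓
  P(U=2)·P(V=2) = 1/2 × 5/12 = 5/24 = P(U=2,V=2) ✓

Yes, U and V are independent: every cell factors, so I(U;V) = 0 bits.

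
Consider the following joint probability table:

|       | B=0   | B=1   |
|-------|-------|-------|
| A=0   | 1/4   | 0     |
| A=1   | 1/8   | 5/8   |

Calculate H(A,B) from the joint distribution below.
H(A,B) = -Σ P(A,B) log₂ P(A,B), summed over the non-zero cells:
H(A,B) = -[(1/4)·log₂(1/4) + (1/8)·log₂(1/8) + (5/8)·log₂(5/8)]
  = 0.5000 + 0.3750 + 0.4238
  = 1.2988 bits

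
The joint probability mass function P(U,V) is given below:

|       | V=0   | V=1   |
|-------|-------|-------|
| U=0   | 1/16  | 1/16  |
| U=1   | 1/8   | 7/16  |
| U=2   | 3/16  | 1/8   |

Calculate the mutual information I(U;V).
Marginal P(U) (row sums):
  P(U=0) = 1/16 + 1/16 = 1/8
  P(U=1) = 1/8 + 7/16 = 9/16
  P(U=2) = 3/16 + 1/8 = 5/16
Marginal P(V) (column sums):
  P(V=0) = 1/16 + 1/8 + 3/16 = 3/8
  P(V=1) = 1/16 + 7/16 + 1/8 = 5/8

H(U) = -[(1/8)·log₂(1/8) + (9/16)·log₂(9/16) + (5/16)·log₂(5/16)]
  = 0.3750 + 0.4669 + 0.5244
  = 1.3663 bits
H(V) = -[(3/8)·log₂(3/8) + (5/8)·log₂(5/8)]
  = 0.5306 + 0.4238
  = 0.9544 bits
H(U,V) = -[(1/16)·log₂(1/16) + (1/16)·log₂(1/16) + (1/8)·log₂(1/8) + (7/16)·log₂(7/16) + (3/16)·log₂(3/16) + (1/8)·log₂(1/8)]
  = 0.2500 + 0.2500 + 0.3750 + 0.5218 + 0.4528 + 0.3750
  = 2.2246 bits

I(U;V) = H(U) + H(V) - H(U,V)
  = 1.3663 + 0.9544 - 2.2246
  = 0.0961 bits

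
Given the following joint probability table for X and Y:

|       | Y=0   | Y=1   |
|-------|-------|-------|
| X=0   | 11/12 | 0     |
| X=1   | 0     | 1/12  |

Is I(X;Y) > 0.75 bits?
Marginal P(X) (row sums):
  P(X=0) = 11/12 + 0 = 11/12
  P(X=1) = 0 + 1/12 = 1/12
Marginal P(Y) (column sums):
  P(Y=0) = 11/12 + 0 = 11/12
  P(Y=1) = 0 + 1/12 = 1/12

H(X) = -[(11/12)·log₂(11/12) + (1/12)·log₂(1/12)]
  = 0.1151 + 0.2987
  = 0.4138 bits
H(Y) = -[(11/12)·log₂(11/12) + (1/12)·log₂(1/12)]
  = 0.1151 + 0.2987
  = 0.4138 bits
H(X,Y) = -[(11/12)·log₂(11/12) + (1/12)·log₂(1/12)]
  = 0.1151 + 0.2987
  = 0.4138 bits

I(X;Y) = H(X) + H(Y) - H(X,Y)
  = 0.4138 + 0.4138 - 0.4138
  = 0.4138 bits

No. I(X;Y) = 0.4138 bits, which is ≤ 0.75 bits.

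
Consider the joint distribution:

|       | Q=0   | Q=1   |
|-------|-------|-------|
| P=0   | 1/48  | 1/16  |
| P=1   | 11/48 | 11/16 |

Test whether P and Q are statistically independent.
Marginal P(P) (row sums):
  P(P=0) = 1/48 + 1/16 = 1/12
  P(P=1) = 11/48 + 11/16 = 11/12
Marginal P(Q) (column sums):
  P(Q=0) = 1/48 + 11/48 = 1/4
  P(Q=1) = 1/16 + 11/16 = 3/4

P and Q are independent iff P(P=i,Q=j) = P(P=i)·P(Q=j) for every cell.
  P(P=0)·P(Q=0) = 1/12 × 1/4 = 1/48 = P(P=0,Q=0) ✓
  P(P=0)·P(Q=1) = 1/12 × 3/4 = 1/16 = P(P=0,Q=1) ✓
  P(P=1)·P(Q=0) = 11/12 × 1/4 = 11/48 = P(P=1,Q=0) ✓
  P(P=1)·P(Q=1) = 11/12 × 3/4 = 11/16 = P(P=1,Q=1) ✓

Yes, P and Q are independent: every cell factors, so I(P;Q) = 0 bits.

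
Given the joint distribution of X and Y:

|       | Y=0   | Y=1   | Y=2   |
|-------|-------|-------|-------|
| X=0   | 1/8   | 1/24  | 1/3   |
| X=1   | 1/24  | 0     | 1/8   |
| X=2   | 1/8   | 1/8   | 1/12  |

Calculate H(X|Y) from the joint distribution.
Marginal P(Y) (column sums):
  P(Y=0) = 1/8 + 1/24 + 1/8 = 7/24
  P(Y=1) = 1/24 + 0 + 1/8 = 1/6
  P(Y=2) = 1/3 + 1/8 + 1/12 = 13/24

H(X|Y) = -Σ P(X,Y)·log₂ P(X|Y), where P(X|Y) = P(X,Y) / P(Y)
  (cells with P(X,Y) = 0 contribute 0)
  (X=0,Y=0): P(X|Y) = (1/8)/(7/24) = 3/7;  -(1/8)·log₂(3/7) = 0.1528
  (X=0,Y=1): P(X|Y) = (1/24)/(1/6) = 1/4;  -(1/24)·log₂(1/4) = 0.0833
  (X=0,Y=2): P(X|Y) = (1/3)/(13/24) = 8/13;  -(1/3)·log₂(8/13) = 0.2335
  (X=1,Y=0): P(X|Y) = (1/24)/(7/24) = 1/7;  -(1/24)·log₂(1/7) = 0.1170
  (X=1,Y=2): P(X|Y) = (1/8)/(13/24) = 3/13;  -(1/8)·log₂(3/13) = 0.2644
  (X=2,Y=0): P(X|Y) = (1/8)/(7/24) = 3/7;  -(1/8)·log₂(3/7) = 0.1528
  (X=2,Y=1): P(X|Y) = (1/8)/(1/6) = 3/4;  -(1/8)·log₂(3/4) = 0.0519
  (X=2,Y=2): P(X|Y) = (1/12)/(13/24) = 2/13;  -(1/12)·log₂(2/13) = 0.2250
H(X|Y) = 0.1528 + 0.0833 + 0.2335 + 0.1170 + 0.2644 + 0.1528 + 0.0519 + 0.2250
  = 1.2807 bits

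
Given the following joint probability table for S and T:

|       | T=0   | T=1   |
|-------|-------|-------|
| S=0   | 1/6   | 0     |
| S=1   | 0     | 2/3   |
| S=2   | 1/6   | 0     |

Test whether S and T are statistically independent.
Marginal P(S) (row sums):
  P(S=0) = 1/6 + 0 = 1/6
  P(S=1) = 0 + 2/3 = 2/3
  P(S=2) = 1/6 + 0 = 1/6
Marginal P(T) (column sums):
  P(T=0) = 1/6 + 0 + 1/6 = 1/3
  P(T=1) = 0 + 2/3 + 0 = 2/3

S and T are independent iff P(S=i,T=j) = P(S=i)·P(T=j) for every cell.
  P(S=0)·P(T=0) = 1/6 × 1/3 = 1/18, but P(S=0,T=0) = 1/6 ✗

No, S and T are not independent. Quantitatively, I(S;T) > 0:

H(S) = -[(1/6)·log₂(1/6) + (2/3)·log₂(2/3) + (1/6)·log₂(1/6)]
  = 0.4308 + 0.3900 + 0.4308
  = 1.2516 bits
H(T) = -[(1/3)·log₂(1/3) + (2/3)·log₂(2/3)]
  = 0.5283 + 0.3900
  = 0.9183 bits
H(S,T) = -[(1/6)·log₂(1/6) + (2/3)·log₂(2/3) + (1/6)·log₂(1/6)]
  = 0.4308 + 0.3900 + 0.4308
  = 1.2516 bits
I(S;T) = H(S) + H(T) - H(S,T) = 1.2516 + 0.9183 - 1.2516 = 0.9183 bits > 0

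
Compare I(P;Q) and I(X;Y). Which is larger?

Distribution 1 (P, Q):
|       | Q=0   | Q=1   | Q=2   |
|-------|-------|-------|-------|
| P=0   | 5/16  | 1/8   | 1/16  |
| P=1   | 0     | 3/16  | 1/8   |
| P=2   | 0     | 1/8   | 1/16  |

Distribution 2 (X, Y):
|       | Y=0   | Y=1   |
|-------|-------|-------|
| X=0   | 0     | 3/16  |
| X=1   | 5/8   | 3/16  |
Distribution 1 (P, Q):
Marginal P(P) (row sums):
  P(P=0) = 5/16 + 1/8 + 1/16 = 1/2
  P(P=1) = 0 + 3/16 + 1/8 = 5/16
  P(P=2) = 0 + 1/8 + 1/16 = 3/16
Marginal P(Q) (column sums):
  P(Q=0) = 5/16 + 0 + 0 = 5/16
  P(Q=1) = 1/8 + 3/16 + 1/8 = 7/16
  P(Q=2) = 1/16 + 1/8 + 1/16 = 1/4

H(P) = -[(1/2)·log₂(1/2) + (5/16)·log₂(5/16) + (3/16)·log₂(3/16)]
  = 0.5000 + 0.5244 + 0.4528
  = 1.4772 bits
H(Q) = -[(5/16)·log₂(5/16) + (7/16)·log₂(7/16) + (1/4)·log₂(1/4)]
  = 0.5244 + 0.5218 + 0.5000
  = 1.5462 bits
H(P,Q) = -[(5/16)·log₂(5/16) + (1/8)·log₂(1/8) + (1/16)·log₂(1/16) + (3/16)·log₂(3/16) + (1/8)·log₂(1/8) + (1/8)·log₂(1/8) + (1/16)·log₂(1/16)]
  = 0.5244 + 0.3750 + 0.2500 + 0.4528 + 0.3750 + 0.3750 + 0.2500
  = 2.6022 bits

I(P;Q) = H(P) + H(Q) - H(P,Q)
  = 1.4772 + 1.5462 - 2.6022
  = 0.4212 bits

Distribution 2 (X, Y):
Marginal P(X) (row sums):
  P(X=0) = 0 + 3/16 = 3/16
  P(X=1) = 5/8 + 3/16 = 13/16
Marginal P(Y) (column sums):
  P(Y=0) = 0 + 5/8 = 5/8
  P(Y=1) = 3/16 + 3/16 = 3/8

H(X) = -[(3/16)·log₂(3/16) + (13/16)·log₂(13/16)]
  = 0.4528 + 0.2434
  = 0.6962 bits
H(Y) = -[(5/8)·log₂(5/8) + (3/8)·log₂(3/8)]
  = 0.4238 + 0.5306
  = 0.9544 bits
H(X,Y) = -[(3/16)·log₂(3/16) + (5/8)·log₂(5/8) + (3/16)·log₂(3/16)]
  = 0.4528 + 0.4238 + 0.4528
  = 1.3294 bits

I(X;Y) = H(X) + H(Y) - H(X,Y)
  = 0.6962 + 0.9544 - 1.3294
  = 0.3212 bits

I(P;Q) = 0.4212 bits > I(X;Y) = 0.3212 bits, so (P, Q) has the higher mutual information (stronger dependence).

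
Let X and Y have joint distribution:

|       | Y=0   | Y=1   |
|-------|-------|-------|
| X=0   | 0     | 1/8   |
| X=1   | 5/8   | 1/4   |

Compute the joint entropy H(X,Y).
H(X,Y) = -Σ P(X,Y) log₂ P(X,Y), summed over the non-zero cells:
H(X,Y) = -[(1/8)·log₂(1/8) + (5/8)·log₂(5/8) + (1/4)·log₂(1/4)]
  = 0.3750 + 0.4238 + 0.5000
  = 1.2988 bits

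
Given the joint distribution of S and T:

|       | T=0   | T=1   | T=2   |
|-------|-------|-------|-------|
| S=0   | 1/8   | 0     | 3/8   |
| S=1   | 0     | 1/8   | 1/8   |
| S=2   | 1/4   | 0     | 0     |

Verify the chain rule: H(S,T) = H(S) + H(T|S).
Left side:
H(S,T) = -[(1/8)·log₂(1/8) + (3/8)·log₂(3/8) + (1/8)·log₂(1/8) + (1/8)·log₂(1/8) + (1/4)·log₂(1/4)]
  = 0.3750 + 0.5306 + 0.3750 + 0.3750 + 0.5000
  = 2.1556 bits

Right side:
Marginal P(S) (row sums):
  P(S=0) = 1/8 + 0 + 3/8 = 1/2
  P(S=1) = 0 + 1/8 + 1/8 = 1/4
  P(S=2) = 1/4 + 0 + 0 = 1/4
H(S) = -[(1/2)·log₂(1/2) + (1/4)·log₂(1/4) + (1/4)·log₂(1/4)]
  = 0.5000 + 0.5000 + 0.5000
  = 1.5000 bits
H(T|S) = -Σ P(S,T)·log₂ P(T|S), where P(T|S) = P(S,T) / P(S)
  (cells with P(S,T) = 0 contribute 0)
  (S=0,T=0): P(T|S) = (1/8)/(1/2) = 1/4;  -(1/8)·log₂(1/4) = 0.2500
  (S=0,T=2): P(T|S) = (3/8)/(1/2) = 3/4;  -(3/8)·log₂(3/4) = 0.1556
  (S=1,T=1): P(T|S) = (1/8)/(1/4) = 1/2;  -(1/8)·log₂(1/2) = 0.1250
  (S=1,T=2): P(T|S) = (1/8)/(1/4) = 1/2;  -(1/8)·log₂(1/2) = 0.1250
  (S=2,T=0): P(T|S) = (1/4)/(1/4) = 1;  -(1/4)·log₂(1) = 0.0000
H(T|S) = 0.2500 + 0.1556 + 0.1250 + 0.1250 + 0.0000
  = 0.6556 bits
H(S) + H(T|S) = 1.5000 + 0.6556 = 2.1556 bits

Both sides equal 2.1556 bits, so the chain rule holds ✓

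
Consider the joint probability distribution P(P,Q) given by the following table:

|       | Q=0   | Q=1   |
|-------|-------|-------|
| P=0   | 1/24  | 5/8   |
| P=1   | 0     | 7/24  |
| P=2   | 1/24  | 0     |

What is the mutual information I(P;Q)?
Marginal P(P) (row sums):
  P(P=0) = 1/24 + 5/8 = 2/3
  P(P=1) = 0 + 7/24 = 7/24
  P(P=2) = 1/24 + 0 = 1/24
Marginal P(Q) (column sums):
  P(Q=0) = 1/24 + 0 + 1/24 = 1/12
  P(Q=1) = 5/8 + 7/24 + 0 = 11/12

H(P) = -[(2/3)·log₂(2/3) + (7/24)·log₂(7/24) + (1/24)·log₂(1/24)]
  = 0.3900 + 0.5185 + 0.1910
  = 1.0995 bits
H(Q) = -[(1/12)·log₂(1/12) + (11/12)·log₂(11/12)]
  = 0.2987 + 0.1151
  = 0.4138 bits
H(P,Q) = -[(1/24)·log₂(1/24) + (5/8)·log₂(5/8) + (7/24)·log₂(7/24) + (1/24)·log₂(1/24)]
  = 0.1910 + 0.4238 + 0.5185 + 0.1910
  = 1.3243 bits

I(P;Q) = H(P) + H(Q) - H(P,Q)
  = 1.0995 + 0.4138 - 1.3243
  = 0.1890 bits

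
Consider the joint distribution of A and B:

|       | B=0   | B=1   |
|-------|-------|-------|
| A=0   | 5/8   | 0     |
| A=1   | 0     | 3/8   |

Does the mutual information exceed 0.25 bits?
Marginal P(A) (row sums):
  P(A=0) = 5/8 + 0 = 5/8
  P(A=1) = 0 + 3/8 = 3/8
Marginal P(B) (column sums):
  P(B=0) = 5/8 + 0 = 5/8
  P(B=1) = 0 + 3/8 = 3/8

H(A) = -[(5/8)·log₂(5/8) + (3/8)·log₂(3/8)]
  = 0.4238 + 0.5306
  = 0.9544 bits
H(B) = -[(5/8)·log₂(5/8) + (3/8)·log₂(3/8)]
  = 0.4238 + 0.5306
  = 0.9544 bits
H(A,B) = -[(5/8)·log₂(5/8) + (3/8)·log₂(3/8)]
  = 0.4238 + 0.5306
  = 0.9544 bits

I(A;B) = H(A) + H(B) - H(A,B)
  = 0.9544 + 0.9544 - 0.9544
  = 0.9544 bits

Yes. I(A;B) = 0.9544 bits, which is > 0.25 bits.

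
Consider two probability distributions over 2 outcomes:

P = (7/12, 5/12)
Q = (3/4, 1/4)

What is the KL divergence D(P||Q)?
D(P||Q) = Σ P(i) log₂(P(i)/Q(i))
  i=0: (7/12) × log₂((7/12)/(3/4)) = (7/12) × log₂(7/9) = -0.2115
  i=1: (5/12) × log₂((5/12)/(1/4)) = (5/12) × log₂(5/3) = 0.3071
D(P||Q) = -0.2115 + 0.3071
  = 0.0956 bits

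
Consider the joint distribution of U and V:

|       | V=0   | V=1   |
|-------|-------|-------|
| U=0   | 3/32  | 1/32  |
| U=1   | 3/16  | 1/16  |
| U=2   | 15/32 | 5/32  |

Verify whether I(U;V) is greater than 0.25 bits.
Marginal P(U) (row sums):
  P(U=0) = 3/32 + 1/32 = 1/8
  P(U=1) = 3/16 + 1/16 = 1/4
  P(U=2) = 15/32 + 5/32 = 5/8
Marginal P(V) (column sums):
  P(V=0) = 3/32 + 3/16 + 15/32 = 3/4
  P(V=1) = 1/32 + 1/16 + 5/32 = 1/4

H(U) = -[(1/8)·log₂(1/8) + (1/4)·log₂(1/4) + (5/8)·log₂(5/8)]
  = 0.3750 + 0.5000 + 0.4238
  = 1.2988 bits
H(V) = -[(3/4)·log₂(3/4) + (1/4)·log₂(1/4)]
  = 0.3113 + 0.5000
  = 0.8113 bits
H(U,V) = -[(3/32)·log₂(3/32) + (1/32)·log₂(1/32) + (3/16)·log₂(3/16) + (1/16)·log₂(1/16) + (15/32)·log₂(15/32) + (5/32)·log₂(5/32)]
  = 0.3202 + 0.1563 + 0.4528 + 0.2500 + 0.5124 + 0.4184
  = 2.1101 bits

I(U;V) = H(U) + H(V) - H(U,V)
  = 1.2988 + 0.8113 - 2.1101
  = 0.0000 bits

No. I(U;V) = 0.0000 bits, which is ≤ 0.25 bits.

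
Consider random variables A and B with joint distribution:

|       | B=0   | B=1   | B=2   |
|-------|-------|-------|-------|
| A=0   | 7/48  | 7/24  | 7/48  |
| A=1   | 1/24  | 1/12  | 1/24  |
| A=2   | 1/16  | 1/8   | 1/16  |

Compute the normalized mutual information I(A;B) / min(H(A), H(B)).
Marginal P(A) (row sums):
  P(A=0) = 7/48 + 7/24 + 7/48 = 7/12
  P(A=1) = 1/24 + 1/12 + 1/24 = 1/6
  P(A=2) = 1/16 + 1/8 + 1/16 = 1/4
Marginal P(B) (column sums):
  P(B=0) = 7/48 + 1/24 + 1/16 = 1/4
  P(B=1) = 7/24 + 1/12 + 1/8 = 1/2
  P(B=2) = 7/48 + 1/24 + 1/16 = 1/4

H(A) = -[(7/12)·log₂(7/12) + (1/6)·log₂(1/6) + (1/4)·log₂(1/4)]
  = 0.4536 + 0.4308 + 0.5000
  = 1.3844 bits
H(B) = -[(1/4)·log₂(1/4) + (1/2)·log₂(1/2) + (1/4)·log₂(1/4)]
  = 0.5000 + 0.5000 + 0.5000
  = 1.5000 bits
H(A,B) = -[(7/48)·log₂(7/48) + (7/24)·log₂(7/24) + (7/48)·log₂(7/48) + (1/24)·log₂(1/24) + (1/12)·log₂(1/12) + (1/24)·log₂(1/24) + (1/16)·log₂(1/16) + (1/8)·log₂(1/8) + (1/16)·log₂(1/16)]
  = 0.4051 + 0.5185 + 0.4051 + 0.1910 + 0.2987 + 0.1910 + 0.2500 + 0.3750 + 0.2500
  = 2.8844 bits

I(A;B) = H(A) + H(B) - H(A,B)
  = 1.3844 + 1.5000 - 2.8844
  = 0.0000 bits

min(H(A), H(B)) = min(1.3844, 1.5000) = 1.3844 bits
Normalized MI = 0.0000 / 1.3844 = 0.0000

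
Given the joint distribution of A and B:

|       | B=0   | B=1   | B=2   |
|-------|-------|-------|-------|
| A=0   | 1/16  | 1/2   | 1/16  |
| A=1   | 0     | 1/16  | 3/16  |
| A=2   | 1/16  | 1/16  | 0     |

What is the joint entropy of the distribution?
H(A,B) = -Σ P(A,B) log₂ P(A,B), summed over the non-zero cells:
H(A,B) = -[(1/16)·log₂(1/16) + (1/2)·log₂(1/2) + (1/16)·log₂(1/16) + (1/16)·log₂(1/16) + (3/16)·log₂(3/16) + (1/16)·log₂(1/16) + (1/16)·log₂(1/16)]
  = 0.2500 + 0.5000 + 0.2500 + 0.2500 + 0.4528 + 0.2500 + 0.2500
  = 2.2028 bits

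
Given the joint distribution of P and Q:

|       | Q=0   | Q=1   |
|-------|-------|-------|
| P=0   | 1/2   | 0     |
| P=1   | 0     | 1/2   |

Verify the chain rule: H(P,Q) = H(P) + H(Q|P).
Left side:
H(P,Q) = -[(1/2)·log₂(1/2) + (1/2)·log₂(1/2)]
  = 0.5000 + 0.5000
  = 1.0000 bits

Right side:
Marginal P(P) (row sums):
  P(P=0) = 1/2 + 0 = 1/2
  P(P=1) = 0 + 1/2 = 1/2
H(P) = -[(1/2)·log₂(1/2) + (1/2)·log₂(1/2)]
  = 0.5000 + 0.5000
  = 1.0000 bits
H(Q|P) = -Σ P(P,Q)·log₂ P(Q|P), where P(Q|P) = P(P,Q) / P(P)
  (cells with P(P,Q) = 0 contribute 0)
  (P=0,Q=0): P(Q|P) = (1/2)/(1/2) = 1;  -(1/2)·log₂(1) = 0.0000
  (P=1,Q=1): P(Q|P) = (1/2)/(1/2) = 1;  -(1/2)·log₂(1) = 0.0000
H(Q|P) = 0.0000 + 0.0000
  = 0.0000 bits
H(P) + H(Q|P) = 1.0000 + 0.0000 = 1.0000 bits

Both sides equal 1.0000 bits, so the chain rule holds ✓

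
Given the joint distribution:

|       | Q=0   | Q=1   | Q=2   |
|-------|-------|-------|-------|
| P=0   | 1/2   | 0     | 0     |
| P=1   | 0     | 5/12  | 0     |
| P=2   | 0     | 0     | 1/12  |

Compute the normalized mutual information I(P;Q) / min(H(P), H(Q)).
Marginal P(P) (row sums):
  P(P=0) = 1/2 + 0 + 0 = 1/2
  P(P=1) = 0 + 5/12 + 0 = 5/12
  P(P=2) = 0 + 0 + 1/12 = 1/12
Marginal P(Q) (column sums):
  P(Q=0) = 1/2 + 0 + 0 = 1/2
  P(Q=1) = 0 + 5/12 + 0 = 5/12
  P(Q=2) = 0 + 0 + 1/12 = 1/12

H(P) = -[(1/2)·log₂(1/2) + (5/12)·log₂(5/12) + (1/12)·log₂(1/12)]
  = 0.5000 + 0.5263 + 0.2987
  = 1.3250 bits
H(Q) = -[(1/2)·log₂(1/2) + (5/12)·log₂(5/12) + (1/12)·log₂(1/12)]
  = 0.5000 + 0.5263 + 0.2987
  = 1.3250 bits
H(P,Q) = -[(1/2)·log₂(1/2) + (5/12)·log₂(5/12) + (1/12)·log₂(1/12)]
  = 0.5000 + 0.5263 + 0.2987
  = 1.3250 bits

I(P;Q) = H(P) + H(Q) - H(P,Q)
  = 1.3250 + 1.3250 - 1.3250
  = 1.3250 bits

min(H(P), H(Q)) = min(1.3250, 1.3250) = 1.3250 bits
Normalized MI = 1.3250 / 1.3250 = 1.0000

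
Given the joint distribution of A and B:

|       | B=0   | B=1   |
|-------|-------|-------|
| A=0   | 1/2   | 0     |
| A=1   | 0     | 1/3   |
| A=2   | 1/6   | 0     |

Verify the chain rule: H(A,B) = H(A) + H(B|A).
Left side:
H(A,B) = -[(1/2)·log₂(1/2) + (1/3)·log₂(1/3) + (1/6)·log₂(1/6)]
  = 0.5000 + 0.5283 + 0.4308
  = 1.4591 bits

Right side:
Marginal P(A) (row sums):
  P(A=0) = 1/2 + 0 = 1/2
  P(A=1) = 0 + 1/3 = 1/3
  P(A=2) = 1/6 + 0 = 1/6
H(A) = -[(1/2)·log₂(1/2) + (1/3)·log₂(1/3) + (1/6)·log₂(1/6)]
  = 0.5000 + 0.5283 + 0.4308
  = 1.4591 bits
H(B|A) = -Σ P(A,B)·log₂ P(B|A), where P(B|A) = P(A,B) / P(A)
  (cells with P(A,B) = 0 contribute 0)
  (A=0,B=0): P(B|A) = (1/2)/(1/2) = 1;  -(1/2)·log₂(1) = 0.0000
  (A=1,B=1): P(B|A) = (1/3)/(1/3) = 1;  -(1/3)·log₂(1) = 0.0000
  (A=2,B=0): P(B|A) = (1/6)/(1/6) = 1;  -(1/6)·log₂(1) = 0.0000
H(B|A) = 0.0000 + 0.0000 + 0.0000
  = 0.0000 bits
H(A) + H(B|A) = 1.4591 + 0.0000 = 1.4591 bits

Both sides equal 1.4591 bits, so the chain rule holds ✓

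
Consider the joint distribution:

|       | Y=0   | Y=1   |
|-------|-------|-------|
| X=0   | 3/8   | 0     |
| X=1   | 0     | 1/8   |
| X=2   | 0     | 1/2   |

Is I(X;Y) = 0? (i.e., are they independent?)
Marginal P(X) (row sums):
  P(X=0) = 3/8 + 0 = 3/8
  P(X=1) = 0 + 1/8 = 1/8
  P(X=2) = 0 + 1/2 = 1/2
Marginal P(Y) (column sums):
  P(Y=0) = 3/8 + 0 + 0 = 3/8
  P(Y=1) = 0 + 1/8 + 1/2 = 5/8

X and Y are independent iff P(X=i,Y=j) = P(X=i)·P(Y=j) for every cell.
  P(X=0)·P(Y=0) = 3/8 × 3/8 = 9/64, but P(X=0,Y=0) = 3/8 ✗

No, X and Y are not independent. Quantitatively, I(X;Y) > 0:

H(X) = -[(3/8)·log₂(3/8) + (1/8)·log₂(1/8) + (1/2)·log₂(1/2)]
  = 0.5306 + 0.3750 + 0.5000
  = 1.4056 bits
H(Y) = -[(3/8)·log₂(3/8) + (5/8)·log₂(5/8)]
  = 0.5306 + 0.4238
  = 0.9544 bits
H(X,Y) = -[(3/8)·log₂(3/8) + (1/8)·log₂(1/8) + (1/2)·log₂(1/2)]
  = 0.5306 + 0.3750 + 0.5000
  = 1.4056 bits
I(X;Y) = H(X) + H(Y) - H(X,Y) = 1.4056 + 0.9544 - 1.4056 = 0.9544 bits > 0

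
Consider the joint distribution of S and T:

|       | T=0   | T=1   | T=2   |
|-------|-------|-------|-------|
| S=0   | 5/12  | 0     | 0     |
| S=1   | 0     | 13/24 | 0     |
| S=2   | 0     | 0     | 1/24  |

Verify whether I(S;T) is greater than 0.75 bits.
Marginal P(S) (row sums):
  P(S=0) = 5/12 + 0 + 0 = 5/12
  P(S=1) = 0 + 13/24 + 0 = 13/24
  P(S=2) = 0 + 0 + 1/24 = 1/24
Marginal P(T) (column sums):
  P(T=0) = 5/12 + 0 + 0 = 5/12
  P(T=1) = 0 + 13/24 + 0 = 13/24
  P(T=2) = 0 + 0 + 1/24 = 1/24

H(S) = -[(5/12)·log₂(5/12) + (13/24)·log₂(13/24) + (1/24)·log₂(1/24)]
  = 0.5263 + 0.4791 + 0.1910
  = 1.1964 bits
H(T) = -[(5/12)·log₂(5/12) + (13/24)·log₂(13/24) + (1/24)·log₂(1/24)]
  = 0.5263 + 0.4791 + 0.1910
  = 1.1964 bits
H(S,T) = -[(5/12)·log₂(5/12) + (13/24)·log₂(13/24) + (1/24)·log₂(1/24)]
  = 0.5263 + 0.4791 + 0.1910
  = 1.1964 bits

I(S;T) = H(S) + H(T) - H(S,T)
  = 1.1964 + 1.1964 - 1.1964
  = 1.1964 bits

Yes. I(S;T) = 1.1964 bits, which is > 0.75 bits.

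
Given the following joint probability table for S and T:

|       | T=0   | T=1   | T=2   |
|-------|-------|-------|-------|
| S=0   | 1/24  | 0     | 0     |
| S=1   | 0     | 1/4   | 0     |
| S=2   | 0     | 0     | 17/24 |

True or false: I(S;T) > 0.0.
Marginal P(S) (row sums):
  P(S=0) = 1/24 + 0 + 0 = 1/24
  P(S=1) = 0 + 1/4 + 0 = 1/4
  P(S=2) = 0 + 0 + 17/24 = 17/24
Marginal P(T) (column sums):
  P(T=0) = 1/24 + 0 + 0 = 1/24
  P(T=1) = 0 + 1/4 + 0 = 1/4
  P(T=2) = 0 + 0 + 17/24 = 17/24

H(S) = -[(1/24)·log₂(1/24) + (1/4)·log₂(1/4) + (17/24)·log₂(17/24)]
  = 0.1910 + 0.5000 + 0.3524
  = 1.0434 bits
H(T) = -[(1/24)·log₂(1/24) + (1/4)·log₂(1/4) + (17/24)·log₂(17/24)]
  = 0.1910 + 0.5000 + 0.3524
  = 1.0434 bits
H(S,T) = -[(1/24)·log₂(1/24) + (1/4)·log₂(1/4) + (17/24)·log₂(17/24)]
  = 0.1910 + 0.5000 + 0.3524
  = 1.0434 bits

I(S;T) = H(S) + H(T) - H(S,T)
  = 1.0434 + 1.0434 - 1.0434
  = 1.0434 bits

True. I(S;T) = 1.0434 bits, which is > 0.0 bits.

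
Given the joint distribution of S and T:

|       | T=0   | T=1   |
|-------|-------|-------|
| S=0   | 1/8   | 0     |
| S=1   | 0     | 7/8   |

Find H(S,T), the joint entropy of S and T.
H(S,T) = -Σ P(S,T) log₂ P(S,T), summed over the non-zero cells:
H(S,T) = -[(1/8)·log₂(1/8) + (7/8)·log₂(7/8)]
  = 0.3750 + 0.1686
  = 0.5436 bits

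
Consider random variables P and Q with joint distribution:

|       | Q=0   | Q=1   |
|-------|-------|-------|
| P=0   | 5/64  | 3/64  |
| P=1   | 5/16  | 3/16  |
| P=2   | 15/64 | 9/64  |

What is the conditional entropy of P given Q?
Marginal P(Q) (column sums):
  P(Q=0) = 5/64 + 5/16 + 15/64 = 5/8
  P(Q=1) = 3/64 + 3/16 + 9/64 = 3/8

H(P|Q) = -Σ P(P,Q)·log₂ P(P|Q), where P(P|Q) = P(P,Q) / P(Q)
  (P=0,Q=0): P(P|Q) = (5/64)/(5/8) = 1/8;  -(5/64)·log₂(1/8) = 0.2344
  (P=0,Q=1): P(P|Q) = (3/64)/(3/8) = 1/8;  -(3/64)·log₂(1/8) = 0.1406
  (P=1,Q=0): P(P|Q) = (5/16)/(5/8) = 1/2;  -(5/16)·log₂(1/2) = 0.3125
  (P=1,Q=1): P(P|Q) = (3/16)/(3/8) = 1/2;  -(3/16)·log₂(1/2) = 0.1875
  (P=2,Q=0): P(P|Q) = (15/64)/(5/8) = 3/8;  -(15/64)·log₂(3/8) = 0.3316
  (P=2,Q=1): P(P|Q) = (9/64)/(3/8) = 3/8;  -(9/64)·log₂(3/8) = 0.1990
H(P|Q) = 0.2344 + 0.1406 + 0.3125 + 0.1875 + 0.3316 + 0.1990
  = 1.4056 bits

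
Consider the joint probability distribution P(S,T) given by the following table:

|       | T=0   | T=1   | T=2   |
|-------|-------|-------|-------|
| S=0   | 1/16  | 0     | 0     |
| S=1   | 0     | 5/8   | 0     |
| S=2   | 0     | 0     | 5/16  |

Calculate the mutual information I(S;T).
Marginal P(S) (row sums):
  P(S=0) = 1/16 + 0 + 0 = 1/16
  P(S=1) = 0 + 5/8 + 0 = 5/8
  P(S=2) = 0 + 0 + 5/16 = 5/16
Marginal P(T) (column sums):
  P(T=0) = 1/16 + 0 + 0 = 1/16
  P(T=1) = 0 + 5/8 + 0 = 5/8
  P(T=2) = 0 + 0 + 5/16 = 5/16

H(S) = -[(1/16)·log₂(1/16) + (5/8)·log₂(5/8) + (5/16)·log₂(5/16)]
  = 0.2500 + 0.4238 + 0.5244
  = 1.1982 bits
H(T) = -[(1/16)·log₂(1/16) + (5/8)·log₂(5/8) + (5/16)·log₂(5/16)]
  = 0.2500 + 0.4238 + 0.5244
  = 1.1982 bits
H(S,T) = -[(1/16)·log₂(1/16) + (5/8)·log₂(5/8) + (5/16)·log₂(5/16)]
  = 0.2500 + 0.4238 + 0.5244
  = 1.1982 bits

I(S;T) = H(S) + H(T) - H(S,T)
  = 1.1982 + 1.1982 - 1.1982
  = 1.1982 bits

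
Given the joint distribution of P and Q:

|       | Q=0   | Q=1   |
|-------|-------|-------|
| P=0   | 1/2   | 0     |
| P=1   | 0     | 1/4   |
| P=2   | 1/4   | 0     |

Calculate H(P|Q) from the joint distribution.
Marginal P(Q) (column sums):
  P(Q=0) = 1/2 + 0 + 1/4 = 3/4
  P(Q=1) = 0 + 1/4 + 0 = 1/4

H(P|Q) = -Σ P(P,Q)·log₂ P(P|Q), where P(P|Q) = P(P,Q) / P(Q)
  (cells with P(P,Q) = 0 contribute 0)
  (P=0,Q=0): P(P|Q) = (1/2)/(3/4) = 2/3;  -(1/2)·log₂(2/3) = 0.2925
  (P=1,Q=1): P(P|Q) = (1/4)/(1/4) = 1;  -(1/4)·log₂(1) = 0.0000
  (P=2,Q=0): P(P|Q) = (1/4)/(3/4) = 1/3;  -(1/4)·log₂(1/3) = 0.3962
H(P|Q) = 0.2925 + 0.0000 + 0.3962
  = 0.6887 bits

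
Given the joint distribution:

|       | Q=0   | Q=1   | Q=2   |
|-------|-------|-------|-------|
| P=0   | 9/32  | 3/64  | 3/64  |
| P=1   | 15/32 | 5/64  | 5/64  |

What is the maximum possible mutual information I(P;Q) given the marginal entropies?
The upper bound on mutual information is I(P;Q) ≤ min(H(P), H(Q)).

Marginal P(P) (row sums):
  P(P=0) = 9/32 + 3/64 + 3/64 = 3/8
  P(P=1) = 15/32 + 5/64 + 5/64 = 5/8
Marginal P(Q) (column sums):
  P(Q=0) = 9/32 + 15/32 = 3/4
  P(Q=1) = 3/64 + 5/64 = 1/8
  P(Q=2) = 3/64 + 5/64 = 1/8

H(P) = -[(3/8)·log₂(3/8) + (5/8)·log₂(5/8)]
  = 0.5306 + 0.4238
  = 0.9544 bits
H(Q) = -[(3/4)·log₂(3/4) + (1/8)·log₂(1/8) + (1/8)·log₂(1/8)]
  = 0.3113 + 0.3750 + 0.3750
  = 1.0613 bits

Maximum possible I(P;Q) = min(0.9544, 1.0613) = 0.9544 bits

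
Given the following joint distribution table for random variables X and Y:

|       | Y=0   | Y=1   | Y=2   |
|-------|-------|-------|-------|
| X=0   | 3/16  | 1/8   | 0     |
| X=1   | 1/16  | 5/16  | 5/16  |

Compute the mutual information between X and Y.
Marginal P(X) (row sums):
  P(X=0) = 3/16 + 1/8 + 0 = 5/16
  P(X=1) = 1/16 + 5/16 + 5/16 = 11/16
Marginal P(Y) (column sums):
  P(Y=0) = 3/16 + 1/16 = 1/4
  P(Y=1) = 1/8 + 5/16 = 7/16
  P(Y=2) = 0 + 5/16 = 5/16

H(X) = -[(5/16)·log₂(5/16) + (11/16)·log₂(11/16)]
  = 0.5244 + 0.3716
  = 0.8960 bits
H(Y) = -[(1/4)·log₂(1/4) + (7/16)·log₂(7/16) + (5/16)·log₂(5/16)]
  = 0.5000 + 0.5218 + 0.5244
  = 1.5462 bits
H(X,Y) = -[(3/16)·log₂(3/16) + (1/8)·log₂(1/8) + (1/16)·log₂(1/16) + (5/16)·log₂(5/16) + (5/16)·log₂(5/16)]
  = 0.4528 + 0.3750 + 0.2500 + 0.5244 + 0.5244
  = 2.1266 bits

I(X;Y) = H(X) + H(Y) - H(X,Y)
  = 0.8960 + 1.5462 - 2.1266
  = 0.3156 bits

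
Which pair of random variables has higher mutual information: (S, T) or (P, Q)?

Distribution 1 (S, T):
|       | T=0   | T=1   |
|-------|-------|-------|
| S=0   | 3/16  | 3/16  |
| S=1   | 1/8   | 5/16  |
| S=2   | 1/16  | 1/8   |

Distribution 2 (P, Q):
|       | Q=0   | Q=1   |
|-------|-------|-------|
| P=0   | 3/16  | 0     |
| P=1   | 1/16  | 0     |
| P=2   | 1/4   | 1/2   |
Distribution 1 (S, T):
Marginal P(S) (row sums):
  P(S=0) = 3/16 + 3/16 = 3/8
  P(S=1) = 1/8 + 5/16 = 7/16
  P(S=2) = 1/16 + 1/8 = 3/16
Marginal P(T) (column sums):
  P(T=0) = 3/16 + 1/8 + 1/16 = 3/8
  P(T=1) = 3/16 + 5/16 + 1/8 = 5/8

H(S) = -[(3/8)·log₂(3/8) + (7/16)·log₂(7/16) + (3/16)·log₂(3/16)]
  = 0.5306 + 0.5218 + 0.4528
  = 1.5052 bits
H(T) = -[(3/8)·log₂(3/8) + (5/8)·log₂(5/8)]
  = 0.5306 + 0.4238
  = 0.9544 bits
H(S,T) = -[(3/16)·log₂(3/16) + (3/16)·log₂(3/16) + (1/8)·log₂(1/8) + (5/16)·log₂(5/16) + (1/16)·log₂(1/16) + (1/8)·log₂(1/8)]
  = 0.4528 + 0.4528 + 0.3750 + 0.5244 + 0.2500 + 0.3750
  = 2.4300 bits

I(S;T) = H(S) + H(T) - H(S,T)
  = 1.5052 + 0.9544 - 2.4300
  = 0.0296 bits

Distribution 2 (P, Q):
Marginal P(P) (row sums):
  P(P=0) = 3/16 + 0 = 3/16
  P(P=1) = 1/16 + 0 = 1/16
  P(P=2) = 1/4 + 1/2 = 3/4
Marginal P(Q) (column sums):
  P(Q=0) = 3/16 + 1/16 + 1/4 = 1/2
  P(Q=1) = 0 + 0 + 1/2 = 1/2

H(P) = -[(3/16)·log₂(3/16) + (1/16)·log₂(1/16) + (3/4)·log₂(3/4)]
  = 0.4528 + 0.2500 + 0.3113
  = 1.0141 bits
H(Q) = -[(1/2)·log₂(1/2) + (1/2)·log₂(1/2)]
  = 0.5000 + 0.5000
  = 1.0000 bits
H(P,Q) = -[(3/16)·log₂(3/16) + (1/16)·log₂(1/16) + (1/4)·log₂(1/4) + (1/2)·log₂(1/2)]
  = 0.4528 + 0.2500 + 0.5000 + 0.5000
  = 1.7028 bits

I(P;Q) = H(P) + H(Q) - H(P,Q)
  = 1.0141 + 1.0000 - 1.7028
  = 0.3113 bits

I(P;Q) = 0.3113 bits > I(S;T) = 0.0296 bits, so (P, Q) has the higher mutual information (stronger dependence).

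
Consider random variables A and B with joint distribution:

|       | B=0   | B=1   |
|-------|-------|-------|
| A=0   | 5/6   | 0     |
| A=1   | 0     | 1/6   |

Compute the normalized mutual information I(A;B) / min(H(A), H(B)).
Marginal P(A) (row sums):
  P(A=0) = 5/6 + 0 = 5/6
  P(A=1) = 0 + 1/6 = 1/6
Marginal P(B) (column sums):
  P(B=0) = 5/6 + 0 = 5/6
  P(B=1) = 0 + 1/6 = 1/6

H(A) = -[(5/6)·log₂(5/6) + (1/6)·log₂(1/6)]
  = 0.2192 + 0.4308
  = 0.6500 bits
H(B) = -[(5/6)·log₂(5/6) + (1/6)·log₂(1/6)]
  = 0.2192 + 0.4308
  = 0.6500 bits
H(A,B) = -[(5/6)·log₂(5/6) + (1/6)·log₂(1/6)]
  = 0.2192 + 0.4308
  = 0.6500 bits

I(A;B) = H(A) + H(B) - H(A,B)
  = 0.6500 + 0.6500 - 0.6500
  = 0.6500 bits

min(H(A), H(B)) = min(0.6500, 0.6500) = 0.6500 bits
Normalized MI = 0.6500 / 0.6500 = 1.0000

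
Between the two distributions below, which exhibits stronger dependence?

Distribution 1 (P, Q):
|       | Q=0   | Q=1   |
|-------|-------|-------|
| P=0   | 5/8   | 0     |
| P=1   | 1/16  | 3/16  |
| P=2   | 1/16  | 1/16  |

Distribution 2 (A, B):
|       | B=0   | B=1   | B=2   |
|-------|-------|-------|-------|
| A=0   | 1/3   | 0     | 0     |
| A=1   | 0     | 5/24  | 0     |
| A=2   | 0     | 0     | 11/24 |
Distribution 1 (P, Q):
Marginal P(P) (row sums):
  P(P=0) = 5/8 + 0 = 5/8
  P(P=1) = 1/16 + 3/16 = 1/4
  P(P=2) = 1/16 + 1/16 = 1/8
Marginal P(Q) (column sums):
  P(Q=0) = 5/8 + 1/16 + 1/16 = 3/4
  P(Q=1) = 0 + 3/16 + 1/16 = 1/4

H(P) = -[(5/8)·log₂(5/8) + (1/4)·log₂(1/4) + (1/8)·log₂(1/8)]
  = 0.4238 + 0.5000 + 0.3750
  = 1.2988 bits
H(Q) = -[(3/4)·log₂(3/4) + (1/4)·log₂(1/4)]
  = 0.3113 + 0.5000
  = 0.8113 bits
H(P,Q) = -[(5/8)·log₂(5/8) + (1/16)·log₂(1/16) + (3/16)·log₂(3/16) + (1/16)·log₂(1/16) + (1/16)·log₂(1/16)]
  = 0.4238 + 0.2500 + 0.4528 + 0.2500 + 0.2500
  = 1.6266 bits

I(P;Q) = H(P) + H(Q) - H(P,Q)
  = 1.2988 + 0.8113 - 1.6266
  = 0.4835 bits

Distribution 2 (A, B):
Marginal P(A) (row sums):
  P(A=0) = 1/3 + 0 + 0 = 1/3
  P(A=1) = 0 + 5/24 + 0 = 5/24
  P(A=2) = 0 + 0 + 11/24 = 11/24
Marginal P(B) (column sums):
  P(B=0) = 1/3 + 0 + 0 = 1/3
  P(B=1) = 0 + 5/24 + 0 = 5/24
  P(B=2) = 0 + 0 + 11/24 = 11/24

H(A) = -[(1/3)·log₂(1/3) + (5/24)·log₂(5/24) + (11/24)·log₂(11/24)]
  = 0.5283 + 0.4715 + 0.5159
  = 1.5157 bits
H(B) = -[(1/3)·log₂(1/3) + (5/24)·log₂(5/24) + (11/24)·log₂(11/24)]
  = 0.5283 + 0.4715 + 0.5159
  = 1.5157 bits
H(A,B) = -[(1/3)·log₂(1/3) + (5/24)·log₂(5/24) + (11/24)·log₂(11/24)]
  = 0.5283 + 0.4715 + 0.5159
  = 1.5157 bits

I(A;B) = H(A) + H(B) - H(A,B)
  = 1.5157 + 1.5157 - 1.5157
  = 1.5157 bits

I(A;B) = 1.5157 bits > I(P;Q) = 0.4835 bits, so (A, B) has the higher mutual information (stronger dependence).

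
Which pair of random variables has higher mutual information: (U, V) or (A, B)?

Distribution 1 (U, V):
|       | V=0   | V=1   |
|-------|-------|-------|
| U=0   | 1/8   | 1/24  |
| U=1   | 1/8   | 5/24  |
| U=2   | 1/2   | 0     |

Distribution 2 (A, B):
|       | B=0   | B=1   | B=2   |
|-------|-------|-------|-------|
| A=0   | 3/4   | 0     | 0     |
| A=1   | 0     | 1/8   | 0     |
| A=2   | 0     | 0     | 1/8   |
Distribution 1 (U, V):
Marginal P(U) (row sums):
  P(U=0) = 1/8 + 1/24 = 1/6
  P(U=1) = 1/8 + 5/24 = 1/3
  P(U=2) = 1/2 + 0 = 1/2
Marginal P(V) (column sums):
  P(V=0) = 1/8 + 1/8 + 1/2 = 3/4
  P(V=1) = 1/24 + 5/24 + 0 = 1/4

H(U) = -[(1/6)·log₂(1/6) + (1/3)·log₂(1/3) + (1/2)·log₂(1/2)]
  = 0.4308 + 0.5283 + 0.5000
  = 1.4591 bits
H(V) = -[(3/4)·log₂(3/4) + (1/4)·log₂(1/4)]
  = 0.3113 + 0.5000
  = 0.8113 bits
H(U,V) = -[(1/8)·log₂(1/8) + (1/24)·log₂(1/24) + (1/8)·log₂(1/8) + (5/24)·log₂(5/24) + (1/2)·log₂(1/2)]
  = 0.3750 + 0.1910 + 0.3750 + 0.4715 + 0.5000
  = 1.9125 bits

I(U;V) = H(U) + H(V) - H(U,V)
  = 1.4591 + 0.8113 - 1.9125
  = 0.3579 bits

Distribution 2 (A, B):
Marginal P(A) (row sums):
  P(A=0) = 3/4 + 0 + 0 = 3/4
  P(A=1) = 0 + 1/8 + 0 = 1/8
  P(A=2) = 0 + 0 + 1/8 = 1/8
Marginal P(B) (column sums):
  P(B=0) = 3/4 + 0 + 0 = 3/4
  P(B=1) = 0 + 1/8 + 0 = 1/8
  P(B=2) = 0 + 0 + 1/8 = 1/8

H(A) = -[(3/4)·log₂(3/4) + (1/8)·log₂(1/8) + (1/8)·log₂(1/8)]
  = 0.3113 + 0.3750 + 0.3750
  = 1.0613 bits
H(B) = -[(3/4)·log₂(3/4) + (1/8)·log₂(1/8) + (1/8)·log₂(1/8)]
  = 0.3113 + 0.3750 + 0.3750
  = 1.0613 bits
H(A,B) = -[(3/4)·log₂(3/4) + (1/8)·log₂(1/8) + (1/8)·log₂(1/8)]
  = 0.3113 + 0.3750 + 0.3750
  = 1.0613 bits

I(A;B) = H(A) + H(B) - H(A,B)
  = 1.0613 + 1.0613 - 1.0613
  = 1.0613 bits

I(A;B) = 1.0613 bits > I(U;V) = 0.3579 bits, so (A, B) has the higher mutual information (stronger dependence).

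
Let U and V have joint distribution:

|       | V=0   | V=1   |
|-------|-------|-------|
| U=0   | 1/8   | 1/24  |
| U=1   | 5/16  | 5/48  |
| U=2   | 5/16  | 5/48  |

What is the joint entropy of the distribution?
H(U,V) = -Σ P(U,V) log₂ P(U,V), summed over the non-zero cells:
H(U,V) = -[(1/8)·log₂(1/8) + (1/24)·log₂(1/24) + (5/16)·log₂(5/16) + (5/48)·log₂(5/48) + (5/16)·log₂(5/16) + (5/48)·log₂(5/48)]
  = 0.3750 + 0.1910 + 0.5244 + 0.3399 + 0.5244 + 0.3399
  = 2.2946 bits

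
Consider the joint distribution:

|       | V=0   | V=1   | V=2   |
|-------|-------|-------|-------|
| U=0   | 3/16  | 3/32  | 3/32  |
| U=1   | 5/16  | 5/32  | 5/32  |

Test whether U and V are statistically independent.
Marginal P(U) (row sums):
  P(U=0) = 3/16 + 3/32 + 3/32 = 3/8
  P(U=1) = 5/16 + 5/32 + 5/32 = 5/8
Marginal P(V) (column sums):
  P(V=0) = 3/16 + 5/16 = 1/2
  P(V=1) = 3/32 + 5/32 = 1/4
  P(V=2) = 3/32 + 5/32 = 1/4

U and V are independent iff P(U=i,V=j) = P(U=i)·P(V=j) for every cell.
  P(U=0)·P(V=0) = 3/8 × 1/2 = 3/16 = P(U=0,V=0) ✓
  P(U=0)·P(V=1) = 3/8 × 1/4 = 3/32 = P(U=0,V=1) ✓
  P(U=0)·P(V=2) = 3/8 × 1/4 = 3/32 = P(U=0,V=2) ✓
  P(U=1)·P(V=0) = 5/8 × 1/2 = 5/16 = P(U=1,V=0) ✓
  P(U=1)·P(V=1) = 5/8 × 1/4 = 5/32 = P(U=1,V=1) ✓
  P(U=1)·P(V=2) = 5/8 × 1/4 = 5/32 = P(U=1,V=2) ✓

Yes, U and V are independent: every cell factors, so I(U;V) = 0 bits.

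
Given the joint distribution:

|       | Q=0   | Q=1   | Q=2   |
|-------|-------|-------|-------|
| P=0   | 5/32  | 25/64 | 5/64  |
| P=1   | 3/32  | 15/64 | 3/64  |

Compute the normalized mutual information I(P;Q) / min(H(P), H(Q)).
Marginal P(P) (row sums):
  P(P=0) = 5/32 + 25/64 + 5/64 = 5/8
  P(P=1) = 3/32 + 15/64 + 3/64 = 3/8
Marginal P(Q) (column sums):
  P(Q=0) = 5/32 + 3/32 = 1/4
  P(Q=1) = 25/64 + 15/64 = 5/8
  P(Q=2) = 5/64 + 3/64 = 1/8

H(P) = -[(5/8)·log₂(5/8) + (3/8)·log₂(3/8)]
  = 0.4238 + 0.5306
  = 0.9544 bits
H(Q) = -[(1/4)·log₂(1/4) + (5/8)·log₂(5/8) + (1/8)·log₂(1/8)]
  = 0.5000 + 0.4238 + 0.3750
  = 1.2988 bits
H(P,Q) = -[(5/32)·log₂(5/32) + (25/64)·log₂(25/64) + (5/64)·log₂(5/64) + (3/32)·log₂(3/32) + (15/64)·log₂(15/64) + (3/64)·log₂(3/64)]
  = 0.4184 + 0.5297 + 0.2873 + 0.3202 + 0.4906 + 0.2070
  = 2.2532 bits

I(P;Q) = H(P) + H(Q) - H(P,Q)
  = 0.9544 + 1.2988 - 2.2532
  = 0.0000 bits

min(H(P), H(Q)) = min(0.9544, 1.2988) = 0.9544 bits
Normalized MI = 0.0000 / 0.9544 = 0.0000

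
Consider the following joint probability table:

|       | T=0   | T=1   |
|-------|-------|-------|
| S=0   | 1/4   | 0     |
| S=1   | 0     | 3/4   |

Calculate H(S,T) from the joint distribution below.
H(S,T) = -Σ P(S,T) log₂ P(S,T), summed over the non-zero cells:
H(S,T) = -[(1/4)·log₂(1/4) + (3/4)·log₂(3/4)]
  = 0.5000 + 0.3113
  = 0.8113 bits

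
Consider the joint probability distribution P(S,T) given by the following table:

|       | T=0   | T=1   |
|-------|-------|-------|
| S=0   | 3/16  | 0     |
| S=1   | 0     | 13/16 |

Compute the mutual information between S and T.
Marginal P(S) (row sums):
  P(S=0) = 3/16 + 0 = 3/16
  P(S=1) = 0 + 13/16 = 13/16
Marginal P(T) (column sums):
  P(T=0) = 3/16 + 0 = 3/16
  P(T=1) = 0 + 13/16 = 13/16

H(S) = -[(3/16)·log₂(3/16) + (13/16)·log₂(13/16)]
  = 0.4528 + 0.2434
  = 0.6962 bits
H(T) = -[(3/16)·log₂(3/16) + (13/16)·log₂(13/16)]
  = 0.4528 + 0.2434
  = 0.6962 bits
H(S,T) = -[(3/16)·log₂(3/16) + (13/16)·log₂(13/16)]
  = 0.4528 + 0.2434
  = 0.6962 bits

I(S;T) = H(S) + H(T) - H(S,T)
  = 0.6962 + 0.6962 - 0.6962
  = 0.6962 bits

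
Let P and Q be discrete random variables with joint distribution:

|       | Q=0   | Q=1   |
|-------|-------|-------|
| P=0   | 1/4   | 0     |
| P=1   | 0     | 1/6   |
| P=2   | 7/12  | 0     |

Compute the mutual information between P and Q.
Marginal P(P) (row sums):
  P(P=0) = 1/4 + 0 = 1/4
  P(P=1) = 0 + 1/6 = 1/6
  P(P=2) = 7/12 + 0 = 7/12
Marginal P(Q) (column sums):
  P(Q=0) = 1/4 + 0 + 7/12 = 5/6
  P(Q=1) = 0 + 1/6 + 0 = 1/6

H(P) = -[(1/4)·log₂(1/4) + (1/6)·log₂(1/6) + (7/12)·log₂(7/12)]
  = 0.5000 + 0.4308 + 0.4536
  = 1.3844 bits
H(Q) = -[(5/6)·log₂(5/6) + (1/6)·log₂(1/6)]
  = 0.2192 + 0.4308
  = 0.6500 bits
H(P,Q) = -[(1/4)·log₂(1/4) + (1/6)·log₂(1/6) + (7/12)·log₂(7/12)]
  = 0.5000 + 0.4308 + 0.4536
  = 1.3844 bits

I(P;Q) = H(P) + H(Q) - H(P,Q)
  = 1.3844 + 0.6500 - 1.3844
  = 0.6500 bits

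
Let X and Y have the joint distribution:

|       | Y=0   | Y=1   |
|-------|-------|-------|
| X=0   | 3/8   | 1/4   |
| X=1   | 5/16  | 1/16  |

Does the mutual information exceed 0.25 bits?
Marginal P(X) (row sums):
  P(X=0) = 3/8 + 1/4 = 5/8
  P(X=1) = 5/16 + 1/16 = 3/8
Marginal P(Y) (column sums):
  P(Y=0) = 3/8 + 5/16 = 11/16
  P(Y=1) = 1/4 + 1/16 = 5/16

H(X) = -[(5/8)·log₂(5/8) + (3/8)·log₂(3/8)]
  = 0.4238 + 0.5306
  = 0.9544 bits
H(Y) = -[(11/16)·log₂(11/16) + (5/16)·log₂(5/16)]
  = 0.3716 + 0.5244
  = 0.8960 bits
H(X,Y) = -[(3/8)·log₂(3/8) + (1/4)·log₂(1/4) + (5/16)·log₂(5/16) + (1/16)·log₂(1/16)]
  = 0.5306 + 0.5000 + 0.5244 + 0.2500
  = 1.8050 bits

I(X;Y) = H(X) + H(Y) - H(X,Y)
  = 0.9544 + 0.8960 - 1.8050
  = 0.0454 bits

No. I(X;Y) = 0.0454 bits, which is ≤ 0.25 bits.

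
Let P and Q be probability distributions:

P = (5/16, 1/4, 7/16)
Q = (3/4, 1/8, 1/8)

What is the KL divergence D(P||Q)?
D(P||Q) = Σ P(i) log₂(P(i)/Q(i))
  i=0: (5/16) × log₂((5/16)/(3/4)) = (5/16) × log₂(5/12) = -0.3947
  i=1: (1/4) × log₂((1/4)/(1/8)) = (1/4) × log₂(2) = 0.2500
  i=2: (7/16) × log₂((7/16)/(1/8)) = (7/16) × log₂(7/2) = 0.7907
D(P||Q) = -0.3947 + 0.2500 + 0.7907
  = 0.6460 bits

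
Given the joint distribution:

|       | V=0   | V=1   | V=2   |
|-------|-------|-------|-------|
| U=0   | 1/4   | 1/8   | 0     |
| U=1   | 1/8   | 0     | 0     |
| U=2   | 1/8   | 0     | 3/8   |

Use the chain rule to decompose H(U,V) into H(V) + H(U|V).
By the chain rule: H(U,V) = H(V) + H(U|V)

Marginal P(V) (column sums):
  P(V=0) = 1/4 + 1/8 + 1/8 = 1/2
  P(V=1) = 1/8 + 0 + 0 = 1/8
  P(V=2) = 0 + 0 + 3/8 = 3/8
H(V) = -[(1/2)·log₂(1/2) + (1/8)·log₂(1/8) + (3/8)·log₂(3/8)]
  = 0.5000 + 0.3750 + 0.5306
  = 1.4056 bits
H(U|V) = -Σ P(U,V)·log₂ P(U|V), where P(U|V) = P(U,V) / P(V)
  (cells with P(U,V) = 0 contribute 0)
  (U=0,V=0): P(U|V) = (1/4)/(1/2) = 1/2;  -(1/4)·log₂(1/2) = 0.2500
  (U=0,V=1): P(U|V) = (1/8)/(1/8) = 1;  -(1/8)·log₂(1) = 0.0000
  (U=1,V=0): P(U|V) = (1/8)/(1/2) = 1/4;  -(1/8)·log₂(1/4) = 0.2500
  (U=2,V=0): P(U|V) = (1/8)/(1/2) = 1/4;  -(1/8)·log₂(1/4) = 0.2500
  (U=2,V=2): P(U|V) = (3/8)/(3/8) = 1;  -(3/8)·log₂(1) = 0.0000
H(U|V) = 0.2500 + 0.0000 + 0.2500 + 0.2500 + 0.0000
  = 0.7500 bits

H(U,V) = H(V) + H(U|V) = 1.4056 + 0.7500 = 2.1556 bits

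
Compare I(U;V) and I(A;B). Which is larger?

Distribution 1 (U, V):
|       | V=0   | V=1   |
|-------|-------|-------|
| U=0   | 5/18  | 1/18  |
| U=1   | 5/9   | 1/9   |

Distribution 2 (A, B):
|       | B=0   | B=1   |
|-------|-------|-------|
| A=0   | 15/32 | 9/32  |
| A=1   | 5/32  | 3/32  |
Distribution 1 (U, V):
Marginal P(U) (row sums):
  P(U=0) = 5/18 + 1/18 = 1/3
  P(U=1) = 5/9 + 1/9 = 2/3
Marginal P(V) (column sums):
  P(V=0) = 5/18 + 5/9 = 5/6
  P(V=1) = 1/18 + 1/9 = 1/6

H(U) = -[(1/3)·log₂(1/3) + (2/3)·log₂(2/3)]
  = 0.5283 + 0.3900
  = 0.9183 bits
H(V) = -[(5/6)·log₂(5/6) + (1/6)·log₂(1/6)]
  = 0.2192 + 0.4308
  = 0.6500 bits
H(U,V) = -[(5/18)·log₂(5/18) + (1/18)·log₂(1/18) + (5/9)·log₂(5/9) + (1/9)·log₂(1/9)]
  = 0.5133 + 0.2317 + 0.4711 + 0.3522
  = 1.5683 bits

I(U;V) = H(U) + H(V) - H(U,V)
  = 0.9183 + 0.6500 - 1.5683
  = 0.0000 bits

Distribution 2 (A, B):
Marginal P(A) (row sums):
  P(A=0) = 15/32 + 9/32 = 3/4
  P(A=1) = 5/32 + 3/32 = 1/4
Marginal P(B) (column sums):
  P(B=0) = 15/32 + 5/32 = 5/8
  P(B=1) = 9/32 + 3/32 = 3/8

H(A) = -[(3/4)·log₂(3/4) + (1/4)·log₂(1/4)]
  = 0.3113 + 0.5000
  = 0.8113 bits
H(B) = -[(5/8)·log₂(5/8) + (3/8)·log₂(3/8)]
  = 0.4238 + 0.5306
  = 0.9544 bits
H(A,B) = -[(15/32)·log₂(15/32) + (9/32)·log₂(9/32) + (5/32)·log₂(5/32) + (3/32)·log₂(3/32)]
  = 0.5124 + 0.5147 + 0.4184 + 0.3202
  = 1.7657 bits

I(A;B) = H(A) + H(B) - H(A,B)
  = 0.8113 + 0.9544 - 1.7657
  = 0.0000 bits

Both joint tables factor as the product of their marginals, so I(U;V) = I(A;B) = 0 bits: neither is larger (both pairs are independent).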